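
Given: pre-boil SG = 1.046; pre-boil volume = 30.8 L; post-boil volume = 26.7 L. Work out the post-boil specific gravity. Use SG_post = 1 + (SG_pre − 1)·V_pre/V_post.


pts_pre = (1.046 − 1)·1000 = 46.0000
pts_post = 46.0000·30.8/26.7 = 53.0637
SG_post = 1 + 53.0637/1000

1.0531


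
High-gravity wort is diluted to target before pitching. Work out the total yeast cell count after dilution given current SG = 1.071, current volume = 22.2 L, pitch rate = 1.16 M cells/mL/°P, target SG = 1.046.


V_w = V·((SG_c−1)/(SG_t−1)−1);  °P = 259 − 259/SG_t;  cells = rate·(V+V_w)·°P
V_w = 22.2·((1.071−1)/(1.046−1)−1) = 12.0652
V_final = 22.2 + 12.0652 = 34.2652
°P = 259 − 259/1.046 = 11.3901
cells = 1.16·34.2652·11.3901

452.7280 billion cells


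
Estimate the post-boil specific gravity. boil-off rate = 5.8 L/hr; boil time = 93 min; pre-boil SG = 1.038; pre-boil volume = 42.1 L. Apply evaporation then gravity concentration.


V_post = V_pre − rate·(t/60);  SG_post = 1 + (SG_pre−1)·V_pre/V_post
V_post = 42.1 − 5.8·(93/60) = 33.1100
SG_post = 1 + (1.038 − 1)·42.1/33.1100

1.0483


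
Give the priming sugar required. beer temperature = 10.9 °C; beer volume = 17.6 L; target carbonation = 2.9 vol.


residual = 14.695·(0.01821 + 0.09011·e^(−0.04·T));  sugar = (target − residual)·4.0·V
residual = 14.695·(0.01821 + 0.09011·e^(−0.04·10.9)) = 1.1238
sugar = (2.9 − 1.1238)·4.0·17.6

125.0427 g


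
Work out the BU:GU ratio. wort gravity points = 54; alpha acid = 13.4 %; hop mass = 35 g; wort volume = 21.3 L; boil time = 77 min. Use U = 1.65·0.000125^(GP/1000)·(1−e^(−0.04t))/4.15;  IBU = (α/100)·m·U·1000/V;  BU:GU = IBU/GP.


U = 1.65·0.000125^(54/1000)·(1−e^(−0.04·77))/4.15 = 0.2335
IBU = (13.4/100)·35·0.2335·1000/21.3 = 51.4078
BU:GU = 51.4078/54

0.9520


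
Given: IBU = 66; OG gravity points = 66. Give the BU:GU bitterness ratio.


BU:GU = IBU / OG_points
BU:GU = 66 / 66

1.0000


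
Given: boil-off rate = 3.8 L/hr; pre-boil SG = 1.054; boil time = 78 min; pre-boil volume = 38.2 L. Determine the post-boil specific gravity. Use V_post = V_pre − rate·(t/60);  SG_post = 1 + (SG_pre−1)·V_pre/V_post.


V_post = 38.2 − 3.8·(78/60) = 33.2600
SG_post = 1 + (1.054 − 1)·38.2/33.2600

1.0620


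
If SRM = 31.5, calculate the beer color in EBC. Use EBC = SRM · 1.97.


EBC = 31.5 · 1.97

62.0550 EBC


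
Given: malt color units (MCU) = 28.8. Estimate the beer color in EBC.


SRM = 1.4922·MCU^0.6859;  EBC = SRM·1.97
SRM = 1.4922·28.8^0.6859 = 14.9563
EBC = 14.9563·1.97

29.4639 EBC


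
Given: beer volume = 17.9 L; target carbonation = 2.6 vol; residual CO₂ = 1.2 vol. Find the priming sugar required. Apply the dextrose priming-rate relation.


sugar = (target − residual)·4.0·V
sugar = (2.6 − 1.2)·4.0·17.9

100.2400 g


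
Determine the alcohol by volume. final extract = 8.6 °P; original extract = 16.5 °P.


SG = 259/(259 − P);  ABV = (OG − FG)·131.25
OG = 259/(259 − 16.5) = 1.0680
FG = 259/(259 − 8.6) = 1.0343
ABV = (1.0680 − 1.0343)·131.25

4.4226 % ABV


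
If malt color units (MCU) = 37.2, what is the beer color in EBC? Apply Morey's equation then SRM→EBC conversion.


SRM = 1.4922·MCU^0.6859;  EBC = SRM·1.97
SRM = 1.4922·37.2^0.6859 = 17.8264
EBC = 17.8264·1.97

35.1179 EBC


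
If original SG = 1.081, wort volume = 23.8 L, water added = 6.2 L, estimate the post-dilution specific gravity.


SG_new = 1 + (SG_old − 1)·V_old/(V_old + V_water)
pts = (1.081 − 1)·1000·23.8/(23.8 + 6.2) = 64.2600
SG_new = 1 + 64.2600/1000

1.0643


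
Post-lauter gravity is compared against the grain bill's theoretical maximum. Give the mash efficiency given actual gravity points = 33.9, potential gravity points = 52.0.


efficiency = actual / potential × 100
efficiency = 33.9 / 52.0 × 100

65.1923 %


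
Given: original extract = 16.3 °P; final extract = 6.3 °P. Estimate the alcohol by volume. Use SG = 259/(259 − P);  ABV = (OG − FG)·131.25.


OG = 259/(259 − 16.3) = 1.0672
FG = 259/(259 − 6.3) = 1.0249
ABV = (1.0672 − 1.0249)·131.25

5.5427 % ABV


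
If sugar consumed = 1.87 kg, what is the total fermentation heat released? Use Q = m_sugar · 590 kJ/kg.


Q = 1.87 · 590

1103.3000 kJ


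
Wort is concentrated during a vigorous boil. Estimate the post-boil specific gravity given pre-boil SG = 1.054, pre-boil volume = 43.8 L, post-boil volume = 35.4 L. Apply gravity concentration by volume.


SG_post = 1 + (SG_pre − 1)·V_pre/V_post
pts_pre = (1.054 − 1)·1000 = 54.0000
pts_post = 54.0000·43.8/35.4 = 66.8136
SG_post = 1 + 66.8136/1000

1.0668


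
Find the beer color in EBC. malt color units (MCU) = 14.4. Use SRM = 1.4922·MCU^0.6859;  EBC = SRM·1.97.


SRM = 1.4922·14.4^0.6859 = 9.2971
EBC = 9.2971·1.97

18.3153 EBC


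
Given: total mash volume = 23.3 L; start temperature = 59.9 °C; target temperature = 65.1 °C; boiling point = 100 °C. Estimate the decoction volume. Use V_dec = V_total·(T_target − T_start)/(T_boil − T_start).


V_dec = 23.3·(65.1 − 59.9)/(100 − 59.9)

3.0214 L


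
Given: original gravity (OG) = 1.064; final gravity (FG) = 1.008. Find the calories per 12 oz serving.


ABW = (OG−FG)·131.25·0.79/FG;  °P = 259 − 259/SG (for OG→OE and FG→AE);  RE = 0.1808·OE + 0.8192·AE;  Cal = (6.9·ABW + 4·(RE−0.1))·FG·3.55
ABW = (1.064 − 1.008)·131.25·0.79/1.008 = 5.7604
OE = 259 − 259/1.064 = 15.5789 °P
AE = 259 − 259/1.008 = 2.0556 °P
RE = 0.1808·15.5789 + 0.8192·2.0556 = 4.5006 °P
Cal = (6.9·5.7604 + 4·(4.5006−0.1))·1.008·3.55

205.2184 kcal


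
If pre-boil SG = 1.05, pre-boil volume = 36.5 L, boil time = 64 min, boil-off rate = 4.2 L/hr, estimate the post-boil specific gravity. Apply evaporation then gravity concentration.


V_post = V_pre − rate·(t/60);  SG_post = 1 + (SG_pre−1)·V_pre/V_post
V_post = 36.5 − 4.2·(64/60) = 32.0200
SG_post = 1 + (1.05 − 1)·36.5/32.0200

1.0570


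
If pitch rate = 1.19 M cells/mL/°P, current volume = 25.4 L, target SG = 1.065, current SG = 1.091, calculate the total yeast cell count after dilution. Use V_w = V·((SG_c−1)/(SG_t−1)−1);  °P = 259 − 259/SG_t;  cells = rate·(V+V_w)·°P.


V_w = 25.4·((1.091−1)/(1.065−1)−1) = 10.1600
V_final = 25.4 + 10.1600 = 35.5600
°P = 259 − 259/1.065 = 15.8075
cells = 1.19·35.5600·15.8075

668.9170 billion cells


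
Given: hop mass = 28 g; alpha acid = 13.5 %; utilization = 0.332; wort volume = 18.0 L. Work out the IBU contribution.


IBU = (α/100)·mass·U·1000 / V
IBU = (13.5/100)·28·0.332·1000 / 18.0

69.7200 IBU


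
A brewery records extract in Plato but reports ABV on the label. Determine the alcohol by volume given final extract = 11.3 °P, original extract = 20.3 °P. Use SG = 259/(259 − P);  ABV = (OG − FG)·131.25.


OG = 259/(259 − 20.3) = 1.0850
FG = 259/(259 − 11.3) = 1.0456
ABV = (1.0850 − 1.0456)·131.25

5.1744 % ABV


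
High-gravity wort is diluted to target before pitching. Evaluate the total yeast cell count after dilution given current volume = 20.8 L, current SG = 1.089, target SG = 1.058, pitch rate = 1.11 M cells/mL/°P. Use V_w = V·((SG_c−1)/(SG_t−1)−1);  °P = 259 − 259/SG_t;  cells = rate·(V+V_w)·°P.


V_w = 20.8·((1.089−1)/(1.058−1)−1) = 11.1172
V_final = 20.8 + 11.1172 = 31.9172
°P = 259 − 259/1.058 = 14.1985
cells = 1.11·31.9172·14.1985

503.0260 billion cells


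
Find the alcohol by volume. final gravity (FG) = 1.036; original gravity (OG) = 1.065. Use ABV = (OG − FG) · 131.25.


ABV = (1.065 − 1.036) · 131.25

3.8062 % ABV


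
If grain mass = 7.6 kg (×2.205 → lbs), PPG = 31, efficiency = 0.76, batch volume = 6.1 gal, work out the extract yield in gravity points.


points = lbs × PPG × eff / vol
lbs = 7.6 × 2.205 = 16.7580
points = 16.7580 × 31 × 0.76 / 6.1

64.7243 points


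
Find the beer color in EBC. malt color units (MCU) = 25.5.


SRM = 1.4922·MCU^0.6859;  EBC = SRM·1.97
SRM = 1.4922·25.5^0.6859 = 13.7586
EBC = 13.7586·1.97

27.1044 EBC


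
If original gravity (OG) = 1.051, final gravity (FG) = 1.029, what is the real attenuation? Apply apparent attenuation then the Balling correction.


AA = (OG−FG)/(OG−1)·100;  RA = AA·0.8192
AA = (1.051 − 1.029)/(1.051 − 1)·100 = 43.1373
RA = 43.1373·0.8192

35.3380 %


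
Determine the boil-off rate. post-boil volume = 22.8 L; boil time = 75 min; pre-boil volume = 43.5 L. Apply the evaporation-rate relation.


rate = (V_pre − V_post) / (t_min/60)
rate = (43.5 − 22.8) / (75/60)

16.5600 L/hr


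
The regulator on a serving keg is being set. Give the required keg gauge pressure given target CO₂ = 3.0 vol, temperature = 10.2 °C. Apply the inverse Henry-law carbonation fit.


psi = vols/(0.01821 + 0.09011·e^(−0.04·T)) − 14.695
psi = 3.0/(0.01821 + 0.09011·e^(−0.04·10.2)) − 14.695

23.7019 psi


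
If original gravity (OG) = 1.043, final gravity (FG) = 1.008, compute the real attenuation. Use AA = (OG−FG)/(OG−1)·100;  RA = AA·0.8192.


AA = (1.043 − 1.008)/(1.043 − 1)·100 = 81.3953
RA = 81.3953·0.8192

66.6791 %


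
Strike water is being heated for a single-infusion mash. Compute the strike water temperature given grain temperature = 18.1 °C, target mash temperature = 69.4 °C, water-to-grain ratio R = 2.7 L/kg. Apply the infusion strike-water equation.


T_strike = (0.41/R)·(T_mash − T_grain) + T_mash
T_strike = (0.41/2.7)·(69.4 − 18.1) + 69.4

77.1900 °C


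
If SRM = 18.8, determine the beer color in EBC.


EBC = SRM · 1.97
EBC = 18.8 · 1.97

37.0360 EBC


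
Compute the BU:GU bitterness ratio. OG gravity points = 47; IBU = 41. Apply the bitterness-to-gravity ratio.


BU:GU = IBU / OG_points
BU:GU = 41 / 47

0.8723


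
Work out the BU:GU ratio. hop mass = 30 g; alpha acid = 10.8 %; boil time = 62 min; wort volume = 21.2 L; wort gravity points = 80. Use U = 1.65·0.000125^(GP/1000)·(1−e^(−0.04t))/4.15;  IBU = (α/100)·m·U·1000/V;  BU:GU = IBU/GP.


U = 1.65·0.000125^(80/1000)·(1−e^(−0.04·62))/4.15 = 0.1775
IBU = (10.8/100)·30·0.1775·1000/21.2 = 27.1278
BU:GU = 27.1278/80

0.3391


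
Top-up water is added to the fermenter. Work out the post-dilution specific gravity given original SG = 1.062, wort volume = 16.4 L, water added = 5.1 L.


SG_new = 1 + (SG_old − 1)·V_old/(V_old + V_water)
pts = (1.062 − 1)·1000·16.4/(16.4 + 5.1) = 47.2930
SG_new = 1 + 47.2930/1000

1.0473


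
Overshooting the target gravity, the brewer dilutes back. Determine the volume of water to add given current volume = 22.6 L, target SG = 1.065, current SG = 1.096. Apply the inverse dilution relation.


V_water = V·((SG_curr − 1)/(SG_target − 1) − 1)
V_water = 22.6·((1.096 − 1)/(1.065 − 1) − 1)

10.7785 L


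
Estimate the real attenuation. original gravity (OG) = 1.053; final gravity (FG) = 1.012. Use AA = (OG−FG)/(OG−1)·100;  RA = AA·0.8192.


AA = (1.053 − 1.012)/(1.053 − 1)·100 = 77.3585
RA = 77.3585·0.8192

63.3721 %


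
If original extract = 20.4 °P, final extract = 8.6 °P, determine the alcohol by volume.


SG = 259/(259 − P);  ABV = (OG − FG)·131.25
OG = 259/(259 − 20.4) = 1.0855
FG = 259/(259 − 8.6) = 1.0343
ABV = (1.0855 − 1.0343)·131.25

6.7139 % ABV


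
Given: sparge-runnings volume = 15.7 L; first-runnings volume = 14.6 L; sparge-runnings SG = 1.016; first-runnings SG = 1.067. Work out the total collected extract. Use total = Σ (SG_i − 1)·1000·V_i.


first = (1.067 − 1)·1000·14.6 = 978.2000
sparge = (1.016 − 1)·1000·15.7 = 251.2000
total = 978.2000 + 251.2000

1229.4000 gravity·L


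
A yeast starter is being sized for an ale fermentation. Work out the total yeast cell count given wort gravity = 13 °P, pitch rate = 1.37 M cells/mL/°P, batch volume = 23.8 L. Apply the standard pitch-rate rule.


cells (billions) = rate · V_L · °P
cells = 1.37 · 23.8 · 13

423.8780 billion cells


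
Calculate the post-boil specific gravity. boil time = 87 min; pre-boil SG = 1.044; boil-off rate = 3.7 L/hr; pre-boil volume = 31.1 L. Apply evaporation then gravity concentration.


V_post = V_pre − rate·(t/60);  SG_post = 1 + (SG_pre−1)·V_pre/V_post
V_post = 31.1 − 3.7·(87/60) = 25.7350
SG_post = 1 + (1.044 − 1)·31.1/25.7350

1.0532


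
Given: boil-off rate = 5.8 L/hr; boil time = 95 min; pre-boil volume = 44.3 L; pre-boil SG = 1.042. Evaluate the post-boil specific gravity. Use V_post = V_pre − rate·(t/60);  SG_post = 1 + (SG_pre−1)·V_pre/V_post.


V_post = 44.3 − 5.8·(95/60) = 35.1167
SG_post = 1 + (1.042 − 1)·44.3/35.1167

1.0530


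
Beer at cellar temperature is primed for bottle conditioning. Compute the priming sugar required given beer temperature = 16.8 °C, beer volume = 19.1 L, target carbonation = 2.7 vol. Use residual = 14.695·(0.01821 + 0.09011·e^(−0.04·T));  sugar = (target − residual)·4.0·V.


residual = 14.695·(0.01821 + 0.09011·e^(−0.04·16.8)) = 0.9438
sugar = (2.7 − 0.9438)·4.0·19.1

134.1714 g


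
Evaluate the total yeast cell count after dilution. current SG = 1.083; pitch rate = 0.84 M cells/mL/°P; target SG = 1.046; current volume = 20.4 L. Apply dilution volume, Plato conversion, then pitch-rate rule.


V_w = V·((SG_c−1)/(SG_t−1)−1);  °P = 259 − 259/SG_t;  cells = rate·(V+V_w)·°P
V_w = 20.4·((1.083−1)/(1.046−1)−1) = 16.4087
V_final = 20.4 + 16.4087 = 36.8087
°P = 259 − 259/1.046 = 11.3901
cells = 0.84·36.8087·11.3901

352.1727 billion cells


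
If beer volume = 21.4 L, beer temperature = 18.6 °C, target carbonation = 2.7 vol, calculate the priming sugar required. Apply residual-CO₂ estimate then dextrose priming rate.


residual = 14.695·(0.01821 + 0.09011·e^(−0.04·T));  sugar = (target − residual)·4.0·V
residual = 14.695·(0.01821 + 0.09011·e^(−0.04·18.6)) = 0.8969
sugar = (2.7 − 0.8969)·4.0·21.4

154.3495 g


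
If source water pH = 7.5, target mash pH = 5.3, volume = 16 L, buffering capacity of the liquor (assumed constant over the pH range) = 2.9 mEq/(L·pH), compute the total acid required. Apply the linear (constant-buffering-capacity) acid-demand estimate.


acid = buffering capacity · (pH_source − pH_target) · V
acid = 2.9 · (7.5 − 5.3) · 16

102.0800 mEq


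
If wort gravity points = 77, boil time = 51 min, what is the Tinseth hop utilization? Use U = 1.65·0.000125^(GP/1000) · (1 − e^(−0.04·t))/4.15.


bigness = 1.65·0.000125^(77/1000) = 0.8259
boil_factor = (1 − e^(−0.04·51))/4.15 = 0.2096
U = 0.8259 · 0.2096

0.1731


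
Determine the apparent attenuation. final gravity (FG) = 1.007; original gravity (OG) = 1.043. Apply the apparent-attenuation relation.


AA = (OG − FG)/(OG − 1) · 100
AA = (1.043 − 1.007)/(1.043 − 1) · 100

83.7209 %


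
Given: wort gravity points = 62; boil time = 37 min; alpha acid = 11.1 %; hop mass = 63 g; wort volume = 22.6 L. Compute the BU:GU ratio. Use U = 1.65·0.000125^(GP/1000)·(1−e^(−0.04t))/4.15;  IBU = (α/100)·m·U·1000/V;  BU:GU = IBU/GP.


U = 1.65·0.000125^(62/1000)·(1−e^(−0.04·37))/4.15 = 0.1759
IBU = (11.1/100)·63·0.1759·1000/22.6 = 54.4278
BU:GU = 54.4278/62

0.8779


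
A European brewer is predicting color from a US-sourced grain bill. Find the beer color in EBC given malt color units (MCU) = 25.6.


SRM = 1.4922·MCU^0.6859;  EBC = SRM·1.97
SRM = 1.4922·25.6^0.6859 = 13.7955
EBC = 13.7955·1.97

27.1772 EBC


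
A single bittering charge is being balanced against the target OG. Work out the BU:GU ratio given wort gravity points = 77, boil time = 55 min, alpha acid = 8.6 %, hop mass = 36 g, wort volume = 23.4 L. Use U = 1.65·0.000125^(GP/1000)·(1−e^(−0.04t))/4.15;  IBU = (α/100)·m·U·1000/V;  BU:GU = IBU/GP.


U = 1.65·0.000125^(77/1000)·(1−e^(−0.04·55))/4.15 = 0.1770
IBU = (8.6/100)·36·0.1770·1000/23.4 = 23.4143
BU:GU = 23.4143/77

0.3041


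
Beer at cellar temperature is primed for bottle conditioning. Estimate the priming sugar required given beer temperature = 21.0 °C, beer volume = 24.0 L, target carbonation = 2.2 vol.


residual = 14.695·(0.01821 + 0.09011·e^(−0.04·T));  sugar = (target − residual)·4.0·V
residual = 14.695·(0.01821 + 0.09011·e^(−0.04·21.0)) = 0.8393
sugar = (2.2 − 0.8393)·4.0·24.0

130.6318 g


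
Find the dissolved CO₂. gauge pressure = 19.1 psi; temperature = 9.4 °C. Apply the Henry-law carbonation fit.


vols = (P + 14.695)·(0.01821 + 0.09011·e^(−0.04·T))
vols = (19.1 + 14.695)·(0.01821 + 0.09011·e^(−0.04·9.4))

2.7063 volumes


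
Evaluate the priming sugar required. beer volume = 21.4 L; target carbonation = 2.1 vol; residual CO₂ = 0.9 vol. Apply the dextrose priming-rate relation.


sugar = (target − residual)·4.0·V
sugar = (2.1 − 0.9)·4.0·21.4

102.7200 g


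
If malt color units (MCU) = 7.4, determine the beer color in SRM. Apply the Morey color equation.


SRM = 1.4922 · MCU^0.6859
SRM = 1.4922 · 7.4^0.6859

5.8889 SRM


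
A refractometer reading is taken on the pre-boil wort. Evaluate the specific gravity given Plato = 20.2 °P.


SG = 259/(259 − P)
SG = 259/(259 − 20.2)

1.0846


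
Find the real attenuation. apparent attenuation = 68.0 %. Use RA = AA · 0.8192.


RA = 68.0 · 0.8192

55.7056 %


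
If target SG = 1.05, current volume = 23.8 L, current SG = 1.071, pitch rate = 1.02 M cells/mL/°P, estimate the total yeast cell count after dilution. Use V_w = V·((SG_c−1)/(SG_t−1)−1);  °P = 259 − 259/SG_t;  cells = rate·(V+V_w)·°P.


V_w = 23.8·((1.071−1)/(1.05−1)−1) = 9.9960
V_final = 23.8 + 9.9960 = 33.7960
°P = 259 − 259/1.05 = 12.3333
cells = 1.02·33.7960·12.3333

425.1537 billion cells


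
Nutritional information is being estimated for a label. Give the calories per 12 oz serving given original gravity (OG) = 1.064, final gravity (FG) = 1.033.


ABW = (OG−FG)·131.25·0.79/FG;  °P = 259 − 259/SG (for OG→OE and FG→AE);  RE = 0.1808·OE + 0.8192·AE;  Cal = (6.9·ABW + 4·(RE−0.1))·FG·3.55
ABW = (1.064 − 1.033)·131.25·0.79/1.033 = 3.1116
OE = 259 − 259/1.064 = 15.5789 °P
AE = 259 − 259/1.033 = 8.2740 °P
RE = 0.1808·15.5789 + 0.8192·8.2740 = 9.5947 °P
Cal = (6.9·3.1116 + 4·(9.5947−0.1))·1.033·3.55

218.0086 kcal


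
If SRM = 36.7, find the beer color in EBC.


EBC = SRM · 1.97
EBC = 36.7 · 1.97

72.2990 EBC


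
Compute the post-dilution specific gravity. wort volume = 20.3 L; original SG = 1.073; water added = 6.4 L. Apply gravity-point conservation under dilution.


SG_new = 1 + (SG_old − 1)·V_old/(V_old + V_water)
pts = (1.073 − 1)·1000·20.3/(20.3 + 6.4) = 55.5019
SG_new = 1 + 55.5019/1000

1.0555


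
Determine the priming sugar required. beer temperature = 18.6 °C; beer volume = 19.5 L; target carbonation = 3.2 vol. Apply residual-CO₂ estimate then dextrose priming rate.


residual = 14.695·(0.01821 + 0.09011·e^(−0.04·T));  sugar = (target − residual)·4.0·V
residual = 14.695·(0.01821 + 0.09011·e^(−0.04·18.6)) = 0.8969
sugar = (3.2 − 0.8969)·4.0·19.5

179.6455 g


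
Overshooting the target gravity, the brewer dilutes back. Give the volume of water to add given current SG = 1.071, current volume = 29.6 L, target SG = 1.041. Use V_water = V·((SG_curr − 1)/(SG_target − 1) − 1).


V_water = 29.6·((1.071 − 1)/(1.041 − 1) − 1)

21.6585 L


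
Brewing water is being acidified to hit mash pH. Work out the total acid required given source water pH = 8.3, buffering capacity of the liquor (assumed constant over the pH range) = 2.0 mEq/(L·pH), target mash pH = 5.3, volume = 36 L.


acid = buffering capacity · (pH_source − pH_target) · V
acid = 2.0 · (8.3 − 5.3) · 36

216.0000 mEq


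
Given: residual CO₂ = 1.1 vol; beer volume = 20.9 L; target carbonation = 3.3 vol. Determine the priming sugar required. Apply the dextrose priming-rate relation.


sugar = (target − residual)·4.0·V
sugar = (3.3 − 1.1)·4.0·20.9

183.9200 g


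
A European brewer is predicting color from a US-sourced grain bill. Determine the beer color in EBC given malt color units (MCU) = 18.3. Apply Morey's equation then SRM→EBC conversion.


SRM = 1.4922·MCU^0.6859;  EBC = SRM·1.97
SRM = 1.4922·18.3^0.6859 = 10.9583
EBC = 10.9583·1.97

21.5878 EBC


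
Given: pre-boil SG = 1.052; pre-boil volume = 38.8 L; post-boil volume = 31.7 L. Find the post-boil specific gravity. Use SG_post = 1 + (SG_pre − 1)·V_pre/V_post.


pts_pre = (1.052 − 1)·1000 = 52.0000
pts_post = 52.0000·38.8/31.7 = 63.6467
SG_post = 1 + 63.6467/1000

1.0636


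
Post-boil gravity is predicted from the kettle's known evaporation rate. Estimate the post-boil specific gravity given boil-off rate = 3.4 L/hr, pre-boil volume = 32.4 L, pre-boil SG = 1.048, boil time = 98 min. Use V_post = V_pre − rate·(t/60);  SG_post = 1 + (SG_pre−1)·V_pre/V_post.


V_post = 32.4 − 3.4·(98/60) = 26.8467
SG_post = 1 + (1.048 − 1)·32.4/26.8467

1.0579


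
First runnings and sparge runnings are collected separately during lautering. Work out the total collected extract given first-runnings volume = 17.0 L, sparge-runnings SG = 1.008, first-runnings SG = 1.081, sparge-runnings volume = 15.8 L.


total = Σ (SG_i − 1)·1000·V_i
first = (1.081 − 1)·1000·17.0 = 1377.0000
sparge = (1.008 − 1)·1000·15.8 = 126.4000
total = 1377.0000 + 126.4000

1503.4000 gravity·L


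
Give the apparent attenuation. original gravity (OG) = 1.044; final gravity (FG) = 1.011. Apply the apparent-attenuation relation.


AA = (OG − FG)/(OG − 1) · 100
AA = (1.044 − 1.011)/(1.044 − 1) · 100

75.0000 %


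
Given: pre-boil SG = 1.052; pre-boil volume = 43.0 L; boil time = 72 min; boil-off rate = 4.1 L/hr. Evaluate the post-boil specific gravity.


V_post = V_pre − rate·(t/60);  SG_post = 1 + (SG_pre−1)·V_pre/V_post
V_post = 43.0 − 4.1·(72/60) = 38.0800
SG_post = 1 + (1.052 − 1)·43.0/38.0800

1.0587


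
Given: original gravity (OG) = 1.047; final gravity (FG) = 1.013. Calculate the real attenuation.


AA = (OG−FG)/(OG−1)·100;  RA = AA·0.8192
AA = (1.047 − 1.013)/(1.047 − 1)·100 = 72.3404
RA = 72.3404·0.8192

59.2613 %


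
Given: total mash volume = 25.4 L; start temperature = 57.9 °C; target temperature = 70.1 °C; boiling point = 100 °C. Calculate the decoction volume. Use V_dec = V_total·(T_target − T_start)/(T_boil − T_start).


V_dec = 25.4·(70.1 − 57.9)/(100 − 57.9)

7.3606 L


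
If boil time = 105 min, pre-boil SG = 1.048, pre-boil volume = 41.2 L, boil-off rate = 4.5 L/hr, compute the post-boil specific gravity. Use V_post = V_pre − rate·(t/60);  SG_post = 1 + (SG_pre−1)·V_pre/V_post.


V_post = 41.2 − 4.5·(105/60) = 33.3250
SG_post = 1 + (1.048 − 1)·41.2/33.3250

1.0593


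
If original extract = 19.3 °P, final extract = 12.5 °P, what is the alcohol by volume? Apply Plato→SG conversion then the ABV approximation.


SG = 259/(259 − P);  ABV = (OG − FG)·131.25
OG = 259/(259 − 19.3) = 1.0805
FG = 259/(259 − 12.5) = 1.0507
ABV = (1.0805 − 1.0507)·131.25

3.9122 % ABV


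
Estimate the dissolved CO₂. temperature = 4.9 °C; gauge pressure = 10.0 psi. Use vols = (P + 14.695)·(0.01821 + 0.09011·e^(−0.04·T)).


vols = (10.0 + 14.695)·(0.01821 + 0.09011·e^(−0.04·4.9))

2.2789 volumes


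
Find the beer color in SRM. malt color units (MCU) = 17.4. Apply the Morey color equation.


SRM = 1.4922 · MCU^0.6859
SRM = 1.4922 · 17.4^0.6859

10.5857 SRM


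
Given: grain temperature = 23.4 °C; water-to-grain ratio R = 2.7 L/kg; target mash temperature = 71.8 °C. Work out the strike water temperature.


T_strike = (0.41/R)·(T_mash − T_grain) + T_mash
T_strike = (0.41/2.7)·(71.8 − 23.4) + 71.8

79.1496 °C


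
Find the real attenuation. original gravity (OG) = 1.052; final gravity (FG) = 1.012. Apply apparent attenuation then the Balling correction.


AA = (OG−FG)/(OG−1)·100;  RA = AA·0.8192
AA = (1.052 − 1.012)/(1.052 − 1)·100 = 76.9231
RA = 76.9231·0.8192

63.0154 %


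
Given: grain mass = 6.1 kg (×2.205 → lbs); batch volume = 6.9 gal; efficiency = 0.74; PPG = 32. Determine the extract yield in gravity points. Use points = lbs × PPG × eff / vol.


lbs = 6.1 × 2.205 = 13.4505
points = 13.4505 × 32 × 0.74 / 6.9

46.1606 points


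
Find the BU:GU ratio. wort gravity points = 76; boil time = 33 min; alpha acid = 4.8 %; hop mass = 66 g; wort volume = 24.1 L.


U = 1.65·0.000125^(GP/1000)·(1−e^(−0.04t))/4.15;  IBU = (α/100)·m·U·1000/V;  BU:GU = IBU/GP
U = 1.65·0.000125^(76/1000)·(1−e^(−0.04·33))/4.15 = 0.1472
IBU = (4.8/100)·66·0.1472·1000/24.1 = 19.3461
BU:GU = 19.3461/76

0.2546


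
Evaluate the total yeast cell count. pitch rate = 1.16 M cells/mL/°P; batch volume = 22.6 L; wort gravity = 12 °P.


cells (billions) = rate · V_L · °P
cells = 1.16 · 22.6 · 12

314.5920 billion cells


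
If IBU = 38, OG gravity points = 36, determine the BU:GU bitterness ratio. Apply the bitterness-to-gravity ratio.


BU:GU = IBU / OG_points
BU:GU = 38 / 36

1.0556


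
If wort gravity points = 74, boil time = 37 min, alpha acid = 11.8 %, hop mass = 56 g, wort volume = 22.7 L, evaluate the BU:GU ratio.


U = 1.65·0.000125^(GP/1000)·(1−e^(−0.04t))/4.15;  IBU = (α/100)·m·U·1000/V;  BU:GU = IBU/GP
U = 1.65·0.000125^(74/1000)·(1−e^(−0.04·37))/4.15 = 0.1579
IBU = (11.8/100)·56·0.1579·1000/22.7 = 45.9698
BU:GU = 45.9698/74

0.6212


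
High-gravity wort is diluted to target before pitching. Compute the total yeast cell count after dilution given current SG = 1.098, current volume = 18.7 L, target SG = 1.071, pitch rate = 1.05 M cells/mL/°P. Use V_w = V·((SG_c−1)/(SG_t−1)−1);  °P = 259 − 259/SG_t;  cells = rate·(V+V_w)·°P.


V_w = 18.7·((1.098−1)/(1.071−1)−1) = 7.1113
V_final = 18.7 + 7.1113 = 25.8113
°P = 259 − 259/1.071 = 17.1699
cells = 1.05·25.8113·17.1699

465.3367 billion cells


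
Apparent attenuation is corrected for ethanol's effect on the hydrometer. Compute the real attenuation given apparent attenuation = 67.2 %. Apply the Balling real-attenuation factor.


RA = AA · 0.8192
RA = 67.2 · 0.8192

55.0502 %


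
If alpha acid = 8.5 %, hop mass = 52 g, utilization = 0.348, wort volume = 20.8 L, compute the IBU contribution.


IBU = (α/100)·mass·U·1000 / V
IBU = (8.5/100)·52·0.348·1000 / 20.8

73.9500 IBU


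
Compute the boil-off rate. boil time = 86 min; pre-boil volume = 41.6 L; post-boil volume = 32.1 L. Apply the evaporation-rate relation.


rate = (V_pre − V_post) / (t_min/60)
rate = (41.6 − 32.1) / (86/60)

6.6279 L/hr


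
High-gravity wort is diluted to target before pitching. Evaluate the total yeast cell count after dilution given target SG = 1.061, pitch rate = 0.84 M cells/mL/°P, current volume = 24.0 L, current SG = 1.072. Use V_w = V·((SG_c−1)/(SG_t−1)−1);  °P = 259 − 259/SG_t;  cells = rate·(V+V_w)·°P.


V_w = 24.0·((1.072−1)/(1.061−1)−1) = 4.3279
V_final = 24.0 + 4.3279 = 28.3279
°P = 259 − 259/1.061 = 14.8907
cells = 0.84·28.3279·14.8907

354.3296 billion cells


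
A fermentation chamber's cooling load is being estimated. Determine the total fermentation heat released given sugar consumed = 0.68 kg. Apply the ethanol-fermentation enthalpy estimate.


Q = m_sugar · 590 kJ/kg
Q = 0.68 · 590

401.2000 kJ


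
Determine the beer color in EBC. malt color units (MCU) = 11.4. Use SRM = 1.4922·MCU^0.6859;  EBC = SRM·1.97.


SRM = 1.4922·11.4^0.6859 = 7.9206
EBC = 7.9206·1.97

15.6036 EBC


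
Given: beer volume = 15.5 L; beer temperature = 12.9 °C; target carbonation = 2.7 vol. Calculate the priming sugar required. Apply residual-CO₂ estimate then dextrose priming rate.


residual = 14.695·(0.01821 + 0.09011·e^(−0.04·T));  sugar = (target − residual)·4.0·V
residual = 14.695·(0.01821 + 0.09011·e^(−0.04·12.9)) = 1.0580
sugar = (2.7 − 1.0580)·4.0·15.5

101.8043 g


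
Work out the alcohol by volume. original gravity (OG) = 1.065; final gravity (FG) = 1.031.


ABV = (OG − FG) · 131.25
ABV = (1.065 − 1.031) · 131.25

4.4625 % ABV


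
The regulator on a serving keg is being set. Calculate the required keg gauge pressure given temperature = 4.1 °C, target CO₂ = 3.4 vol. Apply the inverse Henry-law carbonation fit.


psi = vols/(0.01821 + 0.09011·e^(−0.04·T)) − 14.695
psi = 3.4/(0.01821 + 0.09011·e^(−0.04·4.1)) − 14.695

21.2116 psi


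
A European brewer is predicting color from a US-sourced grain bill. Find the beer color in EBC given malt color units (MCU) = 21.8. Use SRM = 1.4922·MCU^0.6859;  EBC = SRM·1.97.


SRM = 1.4922·21.8^0.6859 = 12.3559
EBC = 12.3559·1.97

24.3411 EBC


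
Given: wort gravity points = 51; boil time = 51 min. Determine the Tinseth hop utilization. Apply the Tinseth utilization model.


U = 1.65·0.000125^(GP/1000) · (1 − e^(−0.04·t))/4.15
bigness = 1.65·0.000125^(51/1000) = 1.0433
boil_factor = (1 − e^(−0.04·51))/4.15 = 0.2096
U = 1.0433 · 0.2096

0.2187


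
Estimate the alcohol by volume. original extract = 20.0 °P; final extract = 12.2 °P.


SG = 259/(259 − P);  ABV = (OG − FG)·131.25
OG = 259/(259 − 20.0) = 1.0837
FG = 259/(259 − 12.2) = 1.0494
ABV = (1.0837 − 1.0494)·131.25

4.4952 % ABV


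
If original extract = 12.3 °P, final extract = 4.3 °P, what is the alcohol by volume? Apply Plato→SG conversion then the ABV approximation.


SG = 259/(259 − P);  ABV = (OG − FG)·131.25
OG = 259/(259 − 12.3) = 1.0499
FG = 259/(259 − 4.3) = 1.0169
ABV = (1.0499 − 1.0169)·131.25

4.3280 % ABV


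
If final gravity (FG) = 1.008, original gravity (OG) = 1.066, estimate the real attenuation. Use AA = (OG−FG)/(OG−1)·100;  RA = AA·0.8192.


AA = (1.066 − 1.008)/(1.066 − 1)·100 = 87.8788
RA = 87.8788·0.8192

71.9903 %


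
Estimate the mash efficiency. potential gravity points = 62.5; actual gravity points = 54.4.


efficiency = actual / potential × 100
efficiency = 54.4 / 62.5 × 100

87.0400 %


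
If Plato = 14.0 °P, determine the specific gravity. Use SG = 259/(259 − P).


SG = 259/(259 − 14.0)

1.0571


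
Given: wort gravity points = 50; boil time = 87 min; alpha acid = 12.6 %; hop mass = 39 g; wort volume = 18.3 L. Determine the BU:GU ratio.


U = 1.65·0.000125^(GP/1000)·(1−e^(−0.04t))/4.15;  IBU = (α/100)·m·U·1000/V;  BU:GU = IBU/GP
U = 1.65·0.000125^(50/1000)·(1−e^(−0.04·87))/4.15 = 0.2459
IBU = (12.6/100)·39·0.2459·1000/18.3 = 66.0200
BU:GU = 66.0200/50

1.3204


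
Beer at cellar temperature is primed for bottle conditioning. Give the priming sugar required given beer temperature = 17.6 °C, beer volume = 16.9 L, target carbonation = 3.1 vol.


residual = 14.695·(0.01821 + 0.09011·e^(−0.04·T));  sugar = (target − residual)·4.0·V
residual = 14.695·(0.01821 + 0.09011·e^(−0.04·17.6)) = 0.9225
sugar = (3.1 − 0.9225)·4.0·16.9

147.1968 g


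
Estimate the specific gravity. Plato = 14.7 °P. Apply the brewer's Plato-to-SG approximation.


SG = 259/(259 − P)
SG = 259/(259 − 14.7)

1.0602


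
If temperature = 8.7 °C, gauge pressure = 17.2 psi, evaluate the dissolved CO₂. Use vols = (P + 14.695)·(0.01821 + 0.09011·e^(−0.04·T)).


vols = (17.2 + 14.695)·(0.01821 + 0.09011·e^(−0.04·8.7))

2.6102 volumes


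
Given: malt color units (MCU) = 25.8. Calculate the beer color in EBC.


SRM = 1.4922·MCU^0.6859;  EBC = SRM·1.97
SRM = 1.4922·25.8^0.6859 = 13.8694
EBC = 13.8694·1.97

27.3227 EBC


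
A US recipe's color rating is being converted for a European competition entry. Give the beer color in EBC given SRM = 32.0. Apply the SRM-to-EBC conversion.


EBC = SRM · 1.97
EBC = 32.0 · 1.97

63.0400 EBC


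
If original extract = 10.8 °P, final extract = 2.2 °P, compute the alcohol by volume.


SG = 259/(259 − P);  ABV = (OG − FG)·131.25
OG = 259/(259 − 10.8) = 1.0435
FG = 259/(259 − 2.2) = 1.0086
ABV = (1.0435 − 1.0086)·131.25

4.5867 % ABV


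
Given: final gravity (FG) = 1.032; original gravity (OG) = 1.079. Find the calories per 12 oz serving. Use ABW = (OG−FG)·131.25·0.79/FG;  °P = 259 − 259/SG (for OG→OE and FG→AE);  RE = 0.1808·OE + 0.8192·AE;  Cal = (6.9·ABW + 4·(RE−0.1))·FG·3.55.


ABW = (1.079 − 1.032)·131.25·0.79/1.032 = 4.7222
OE = 259 − 259/1.079 = 18.9629 °P
AE = 259 − 259/1.032 = 8.0310 °P
RE = 0.1808·18.9629 + 0.8192·8.0310 = 10.0075 °P
Cal = (6.9·4.7222 + 4·(10.0075−0.1))·1.032·3.55

264.5602 kcal


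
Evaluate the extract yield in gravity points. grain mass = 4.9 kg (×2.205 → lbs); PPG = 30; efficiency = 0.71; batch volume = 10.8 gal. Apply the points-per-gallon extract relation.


points = lbs × PPG × eff / vol
lbs = 4.9 × 2.205 = 10.8045
points = 10.8045 × 30 × 0.71 / 10.8

21.3089 points


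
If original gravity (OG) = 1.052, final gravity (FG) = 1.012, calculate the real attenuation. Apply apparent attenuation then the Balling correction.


AA = (OG−FG)/(OG−1)·100;  RA = AA·0.8192
AA = (1.052 − 1.012)/(1.052 − 1)·100 = 76.9231
RA = 76.9231·0.8192

63.0154 %


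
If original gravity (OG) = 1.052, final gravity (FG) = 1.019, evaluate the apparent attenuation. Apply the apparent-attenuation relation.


AA = (OG − FG)/(OG − 1) · 100
AA = (1.052 − 1.019)/(1.052 − 1) · 100

63.4615 %


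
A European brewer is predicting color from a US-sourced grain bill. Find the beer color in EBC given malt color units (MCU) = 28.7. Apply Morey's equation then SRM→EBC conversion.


SRM = 1.4922·MCU^0.6859;  EBC = SRM·1.97
SRM = 1.4922·28.7^0.6859 = 14.9207
EBC = 14.9207·1.97

29.3937 EBC


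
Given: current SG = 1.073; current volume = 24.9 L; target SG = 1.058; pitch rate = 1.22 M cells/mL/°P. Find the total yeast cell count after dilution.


V_w = V·((SG_c−1)/(SG_t−1)−1);  °P = 259 − 259/SG_t;  cells = rate·(V+V_w)·°P
V_w = 24.9·((1.073−1)/(1.058−1)−1) = 6.4397
V_final = 24.9 + 6.4397 = 31.3397
°P = 259 − 259/1.058 = 14.1985
cells = 1.22·31.3397·14.1985

542.8704 billion cells


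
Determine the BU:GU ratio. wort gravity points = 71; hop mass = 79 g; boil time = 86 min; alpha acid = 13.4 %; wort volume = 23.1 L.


U = 1.65·0.000125^(GP/1000)·(1−e^(−0.04t))/4.15;  IBU = (α/100)·m·U·1000/V;  BU:GU = IBU/GP
U = 1.65·0.000125^(71/1000)·(1−e^(−0.04·86))/4.15 = 0.2033
IBU = (13.4/100)·79·0.2033·1000/23.1 = 93.1714
BU:GU = 93.1714/71

1.3123


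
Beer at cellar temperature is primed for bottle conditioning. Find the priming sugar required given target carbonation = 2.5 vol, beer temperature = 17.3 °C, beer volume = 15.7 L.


residual = 14.695·(0.01821 + 0.09011·e^(−0.04·T));  sugar = (target − residual)·4.0·V
residual = 14.695·(0.01821 + 0.09011·e^(−0.04·17.3)) = 0.9304
sugar = (2.5 − 0.9304)·4.0·15.7

98.5684 g


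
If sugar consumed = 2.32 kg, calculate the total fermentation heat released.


Q = m_sugar · 590 kJ/kg
Q = 2.32 · 590

1368.8000 kJ


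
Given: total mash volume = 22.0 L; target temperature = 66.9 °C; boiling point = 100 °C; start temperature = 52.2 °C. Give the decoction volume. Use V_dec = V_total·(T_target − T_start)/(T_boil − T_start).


V_dec = 22.0·(66.9 − 52.2)/(100 − 52.2)

6.7657 L


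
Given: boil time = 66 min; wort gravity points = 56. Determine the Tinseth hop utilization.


U = 1.65·0.000125^(GP/1000) · (1 − e^(−0.04·t))/4.15
bigness = 1.65·0.000125^(56/1000) = 0.9975
boil_factor = (1 − e^(−0.04·66))/4.15 = 0.2238
U = 0.9975 · 0.2238

0.2232


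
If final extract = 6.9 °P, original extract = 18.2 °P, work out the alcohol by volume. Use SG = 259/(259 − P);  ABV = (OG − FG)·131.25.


OG = 259/(259 − 18.2) = 1.0756
FG = 259/(259 − 6.9) = 1.0274
ABV = (1.0756 − 1.0274)·131.25

6.3277 % ABV


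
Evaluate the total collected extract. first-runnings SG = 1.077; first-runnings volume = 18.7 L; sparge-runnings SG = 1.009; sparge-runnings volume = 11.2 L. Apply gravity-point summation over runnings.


total = Σ (SG_i − 1)·1000·V_i
first = (1.077 − 1)·1000·18.7 = 1439.9000
sparge = (1.009 − 1)·1000·11.2 = 100.8000
total = 1439.9000 + 100.8000

1540.7000 gravity·L


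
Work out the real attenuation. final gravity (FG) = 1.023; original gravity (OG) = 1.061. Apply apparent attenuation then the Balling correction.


AA = (OG−FG)/(OG−1)·100;  RA = AA·0.8192
AA = (1.061 − 1.023)/(1.061 − 1)·100 = 62.2951
RA = 62.2951·0.8192

51.0321 %


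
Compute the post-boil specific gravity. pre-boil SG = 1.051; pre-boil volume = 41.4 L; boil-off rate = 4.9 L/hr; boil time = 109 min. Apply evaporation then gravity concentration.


V_post = V_pre − rate·(t/60);  SG_post = 1 + (SG_pre−1)·V_pre/V_post
V_post = 41.4 − 4.9·(109/60) = 32.4983
SG_post = 1 + (1.051 − 1)·41.4/32.4983

1.0650


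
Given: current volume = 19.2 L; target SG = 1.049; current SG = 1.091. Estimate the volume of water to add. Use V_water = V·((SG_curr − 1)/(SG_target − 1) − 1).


V_water = 19.2·((1.091 − 1)/(1.049 − 1) − 1)

16.4571 L


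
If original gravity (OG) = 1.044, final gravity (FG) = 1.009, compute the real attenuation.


AA = (OG−FG)/(OG−1)·100;  RA = AA·0.8192
AA = (1.044 − 1.009)/(1.044 − 1)·100 = 79.5455
RA = 79.5455·0.8192

65.1636 %


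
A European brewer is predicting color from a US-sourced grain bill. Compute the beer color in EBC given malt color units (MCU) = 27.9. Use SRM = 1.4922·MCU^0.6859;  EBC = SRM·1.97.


SRM = 1.4922·27.9^0.6859 = 14.6341
EBC = 14.6341·1.97

28.8292 EBC


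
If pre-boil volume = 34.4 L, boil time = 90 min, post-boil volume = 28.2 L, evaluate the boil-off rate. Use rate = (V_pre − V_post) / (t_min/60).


rate = (34.4 − 28.2) / (90/60)

4.1333 L/hr


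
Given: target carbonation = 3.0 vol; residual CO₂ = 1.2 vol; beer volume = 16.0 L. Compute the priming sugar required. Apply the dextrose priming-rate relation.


sugar = (target − residual)·4.0·V
sugar = (3.0 − 1.2)·4.0·16.0

115.2000 g


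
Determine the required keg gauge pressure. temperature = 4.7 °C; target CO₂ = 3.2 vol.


psi = vols/(0.01821 + 0.09011·e^(−0.04·T)) − 14.695
psi = 3.2/(0.01821 + 0.09011·e^(−0.04·4.7)) − 14.695

19.7594 psi


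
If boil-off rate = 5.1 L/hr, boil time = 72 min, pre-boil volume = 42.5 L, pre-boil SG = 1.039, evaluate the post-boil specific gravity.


V_post = V_pre − rate·(t/60);  SG_post = 1 + (SG_pre−1)·V_pre/V_post
V_post = 42.5 − 5.1·(72/60) = 36.3800
SG_post = 1 + (1.039 − 1)·42.5/36.3800

1.0456


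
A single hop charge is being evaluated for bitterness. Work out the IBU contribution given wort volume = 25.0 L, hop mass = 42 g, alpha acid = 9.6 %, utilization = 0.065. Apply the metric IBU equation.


IBU = (α/100)·mass·U·1000 / V
IBU = (9.6/100)·42·0.065·1000 / 25.0

10.4832 IBU


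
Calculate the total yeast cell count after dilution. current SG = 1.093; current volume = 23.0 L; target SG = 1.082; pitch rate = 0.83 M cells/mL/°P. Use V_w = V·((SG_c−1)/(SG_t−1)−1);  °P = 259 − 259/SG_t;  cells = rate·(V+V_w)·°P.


V_w = 23.0·((1.093−1)/(1.082−1)−1) = 3.0854
V_final = 23.0 + 3.0854 = 26.0854
°P = 259 − 259/1.082 = 19.6285
cells = 0.83·26.0854·19.6285

424.9730 billion cells


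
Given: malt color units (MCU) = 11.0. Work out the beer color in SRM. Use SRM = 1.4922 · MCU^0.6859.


SRM = 1.4922 · 11.0^0.6859

7.7289 SRM
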